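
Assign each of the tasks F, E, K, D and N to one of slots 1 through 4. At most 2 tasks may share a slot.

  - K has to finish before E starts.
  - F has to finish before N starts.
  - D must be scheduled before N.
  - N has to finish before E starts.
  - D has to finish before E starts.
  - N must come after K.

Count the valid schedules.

6

Splitting on F: it can be 1 (3), 2 (3). Listing each branch's schedules as (E, K, D, N):
F=1: (4,1,2,3) (4,2,1,3) (4,2,2,3) — 3.
F=2: (4,1,1,3) (4,1,2,3) (4,2,1,3) — 3.
Summing: 3 + 3 = 6.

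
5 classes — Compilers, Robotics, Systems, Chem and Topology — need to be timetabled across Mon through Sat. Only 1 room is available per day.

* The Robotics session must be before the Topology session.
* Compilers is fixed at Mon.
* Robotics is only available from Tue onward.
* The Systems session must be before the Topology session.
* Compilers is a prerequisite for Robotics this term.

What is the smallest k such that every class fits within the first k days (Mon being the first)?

5

The precedence chain requires at least 3 distinct days.
With at most 1 per day and 5 classes, at least 5 days are needed.
5 works (last occupied day: Fri): for example Chem -> Fri, Topology -> Thu, Robotics -> Tue, Compilers -> Mon, Systems -> Wed.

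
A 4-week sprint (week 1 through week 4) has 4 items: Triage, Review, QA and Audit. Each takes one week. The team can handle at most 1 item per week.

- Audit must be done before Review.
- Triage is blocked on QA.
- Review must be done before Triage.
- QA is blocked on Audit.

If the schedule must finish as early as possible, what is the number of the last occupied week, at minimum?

4

The precedence chain requires at least 3 distinct weeks.
With at most 1 per week and 4 tasks, at least 4 weeks are needed.
4 works (last occupied week: week 4): for example Triage=week 4, Audit=week 1, QA=week 3, Review=week 2.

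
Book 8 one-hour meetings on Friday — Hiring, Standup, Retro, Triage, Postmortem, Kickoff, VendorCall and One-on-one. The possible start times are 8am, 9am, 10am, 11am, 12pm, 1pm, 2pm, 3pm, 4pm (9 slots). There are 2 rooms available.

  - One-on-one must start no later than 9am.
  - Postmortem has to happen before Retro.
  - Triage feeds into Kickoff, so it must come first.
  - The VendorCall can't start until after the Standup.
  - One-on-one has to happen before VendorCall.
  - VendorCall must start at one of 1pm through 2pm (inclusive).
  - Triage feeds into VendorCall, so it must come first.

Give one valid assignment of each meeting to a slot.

Kickoff -> 10am; Hiring -> 11am; Retro -> 10am; Triage -> 8am; Standup -> 9am; VendorCall -> 1pm; One-on-one -> 8am; Postmortem -> 9am

Checking: Triage(8am) before VendorCall(1pm); Triage(8am) before Kickoff(10am); Standup(9am) before VendorCall(1pm); One-on-one(8am) before VendorCall(1pm); Postmortem(9am) before Retro(10am); VendorCall=1pm in [1pm,2pm]; One-on-one=8am in [8am,9am]; max 2 per slot (cap 2).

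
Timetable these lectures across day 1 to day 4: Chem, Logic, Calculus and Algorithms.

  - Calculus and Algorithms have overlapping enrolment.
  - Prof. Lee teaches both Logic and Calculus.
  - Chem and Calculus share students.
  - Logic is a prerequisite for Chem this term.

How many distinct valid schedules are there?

36

Splitting on Chem: it can be day 2 (6), day 3 (12), day 4 (18). Listing each branch's schedules as (Logic, Calculus, Algorithms) by day number:
Chem=day 2: (1,3,1) (1,3,2) (1,3,4) (1,4,1) (1,4,2) (1,4,3) — 6.
Chem=day 3: (1,2,1) (1,2,3) (1,2,4) (1,4,1) (1,4,2) (1,4,3) (2,1,2) (2,1,3) (2,1,4) (2,4,1) (2,4,2) (2,4,3) — 12.
Chem=day 4: (1,2,1) (1,2,3) (1,2,4) (1,3,1) (1,3,2) (1,3,4) (2,1,2) (2,1,3) (2,1,4) (2,3,1) (2,3,2) (2,3,4) (3,1,2) (3,1,3) (3,1,4) (3,2,1) (3,2,3) (3,2,4) — 18.
Summing: 6 + 12 + 18 = 36.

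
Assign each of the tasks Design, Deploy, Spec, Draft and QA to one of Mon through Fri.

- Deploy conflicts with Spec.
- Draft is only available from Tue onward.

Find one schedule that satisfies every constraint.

Spec -> Tue, QA -> Mon, Draft -> Tue, Deploy -> Mon, Design -> Mon

Checking: Deploy(Mon) != Spec(Tue); Draft=Tue in [Tue,Fri].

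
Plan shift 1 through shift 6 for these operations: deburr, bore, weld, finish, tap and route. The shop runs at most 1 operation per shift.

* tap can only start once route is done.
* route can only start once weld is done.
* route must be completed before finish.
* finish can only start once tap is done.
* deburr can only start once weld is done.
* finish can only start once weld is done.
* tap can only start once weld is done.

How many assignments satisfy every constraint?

24

Splitting on deburr: it can be shift 2 (4), shift 3 (5), shift 4 (5), shift 5 (5), shift 6 (5). Listing each branch's schedules as (bore, weld, finish, tap, route) by shift number:
deburr=shift 2: (3,1,6,5,4) (4,1,6,5,3) (5,1,6,4,3) (6,1,5,4,3) — 4.
deburr=shift 3: (1,2,6,5,4) (2,1,6,5,4) (4,1,6,5,2) (5,1,6,4,2) (6,1,5,4,2) — 5.
deburr=shift 4: (1,2,6,5,3) (2,1,6,5,3) (3,1,6,5,2) (5,1,6,3,2) (6,1,5,3,2) — 5.
deburr=shift 5: (1,2,6,4,3) (2,1,6,4,3) (3,1,6,4,2) (4,1,6,3,2) (6,1,4,3,2) — 5.
deburr=shift 6: (1,2,5,4,3) (2,1,5,4,3) (3,1,5,4,2) (4,1,5,3,2) (5,1,4,3,2) — 5.
Summing: 4 + 5 + 5 + 5 + 5 = 24.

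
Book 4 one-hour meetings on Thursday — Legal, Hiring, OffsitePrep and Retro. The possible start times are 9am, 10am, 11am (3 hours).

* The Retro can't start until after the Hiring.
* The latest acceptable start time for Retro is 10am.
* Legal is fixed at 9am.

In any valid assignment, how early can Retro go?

Precedence pushes Retro to at least 10am; Retro's own window allows nothing later than 10am.
Retro at 10am is achievable: Retro -> 10am; OffsitePrep -> 9am; Legal -> 9am; Hiring -> 9am.

10am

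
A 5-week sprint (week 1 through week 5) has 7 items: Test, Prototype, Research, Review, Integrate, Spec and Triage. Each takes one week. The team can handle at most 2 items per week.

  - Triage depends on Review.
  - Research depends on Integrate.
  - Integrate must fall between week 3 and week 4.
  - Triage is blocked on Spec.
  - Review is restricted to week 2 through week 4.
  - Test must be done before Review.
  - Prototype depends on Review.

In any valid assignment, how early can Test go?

week 1

Downstream work caps Test at week 3.
Test at week 1 is achievable: Triage in week 3; Review in week 2; Spec in week 1; Test in week 1; Prototype in week 4; Research in week 4; Integrate in week 3.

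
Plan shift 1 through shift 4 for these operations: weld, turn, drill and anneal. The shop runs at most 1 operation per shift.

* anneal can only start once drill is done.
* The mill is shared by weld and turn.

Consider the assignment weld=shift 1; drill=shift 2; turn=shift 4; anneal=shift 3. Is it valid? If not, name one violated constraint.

Yes

anneal can only start once drill is done — holds.
The mill is shared by weld and turn — holds.
The shop runs at most 1 operation per shift — holds.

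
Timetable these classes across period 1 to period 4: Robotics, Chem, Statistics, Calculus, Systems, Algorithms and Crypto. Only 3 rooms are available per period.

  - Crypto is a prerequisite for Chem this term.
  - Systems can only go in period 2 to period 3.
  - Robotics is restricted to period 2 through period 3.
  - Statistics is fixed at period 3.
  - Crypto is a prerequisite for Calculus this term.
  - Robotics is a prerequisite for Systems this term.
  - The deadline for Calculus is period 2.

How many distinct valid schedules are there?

Splitting on Chem: it can be period 2 (3), period 3 (3), period 4 (4). Listing each branch's schedules as (Robotics, Statistics, Calculus, Systems, Algorithms, Crypto) by period number:
Chem=period 2: (2,3,2,3,1,1) (2,3,2,3,3,1) (2,3,2,3,4,1) — 3.
Chem=period 3: (2,3,2,3,1,1) (2,3,2,3,2,1) (2,3,2,3,4,1) — 3.
Chem=period 4: (2,3,2,3,1,1) (2,3,2,3,2,1) (2,3,2,3,3,1) (2,3,2,3,4,1) — 4.
Summing: 3 + 3 + 4 = 10.

10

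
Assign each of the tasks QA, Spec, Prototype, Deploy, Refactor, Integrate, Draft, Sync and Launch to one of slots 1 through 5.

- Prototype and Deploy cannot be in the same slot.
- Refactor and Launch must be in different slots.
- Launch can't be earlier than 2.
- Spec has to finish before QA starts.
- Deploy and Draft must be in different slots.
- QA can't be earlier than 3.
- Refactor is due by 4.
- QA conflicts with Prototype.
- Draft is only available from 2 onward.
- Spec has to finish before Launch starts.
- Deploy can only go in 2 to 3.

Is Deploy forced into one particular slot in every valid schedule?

No

Deploy can be 2 (e.g. Draft in 3; Refactor in 1; Launch in 2; Integrate in 1; Sync in 1; QA in 3; Deploy in 2; Spec in 1; Prototype in 1) or 3 (e.g. Integrate=1, Launch=2, QA=3, Spec=1, Sync=1, Draft=2, Prototype=1, Refactor=1, Deploy=3).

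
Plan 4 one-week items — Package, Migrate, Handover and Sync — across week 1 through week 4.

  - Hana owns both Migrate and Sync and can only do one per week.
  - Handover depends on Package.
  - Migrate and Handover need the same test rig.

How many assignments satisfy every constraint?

Splitting on Package: it can be week 1 (27), week 2 (18), week 3 (9). Listing each branch's schedules as (Migrate, Handover, Sync) by week number:
Package=week 1: (1,2,2) (1,2,3) (1,2,4) (1,3,2) (1,3,3) (1,3,4) (1,4,2) (1,4,3) (1,4,4) (2,3,1) (2,3,3) (2,3,4) (2,4,1) (2,4,3) (2,4,4) (3,2,1) (3,2,2) (3,2,4) (3,4,1) (3,4,2) (3,4,4) (4,2,1) (4,2,2) (4,2,3) (4,3,1) (4,3,2) (4,3,3) — 27.
Package=week 2: (1,3,2) (1,3,3) (1,3,4) (1,4,2) (1,4,3) (1,4,4) (2,3,1) (2,3,3) (2,3,4) (2,4,1) (2,4,3) (2,4,4) (3,4,1) (3,4,2) (3,4,4) (4,3,1) (4,3,2) (4,3,3) — 18.
Package=week 3: (1,4,2) (1,4,3) (1,4,4) (2,4,1) (2,4,3) (2,4,4) (3,4,1) (3,4,2) (3,4,4) — 9.
Summing: 27 + 18 + 9 = 54.

54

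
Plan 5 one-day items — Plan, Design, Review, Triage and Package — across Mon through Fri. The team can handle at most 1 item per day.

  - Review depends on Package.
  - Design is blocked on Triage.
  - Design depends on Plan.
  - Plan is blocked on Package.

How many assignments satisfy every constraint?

11

Splitting on Plan: it can be Tue (3), Wed (5), Thu (3). Listing each branch's schedules as (Design, Review, Triage, Package):
Plan=Tue: (Thu,Fri,Wed,Mon) (Fri,Wed,Thu,Mon) (Fri,Thu,Wed,Mon) — 3.
Plan=Wed: (Thu,Fri,Mon,Tue) (Thu,Fri,Tue,Mon) (Fri,Tue,Thu,Mon) (Fri,Thu,Mon,Tue) (Fri,Thu,Tue,Mon) — 5.
Plan=Thu: (Fri,Tue,Wed,Mon) (Fri,Wed,Mon,Tue) (Fri,Wed,Tue,Mon) — 3.
Summing: 3 + 5 + 3 = 11.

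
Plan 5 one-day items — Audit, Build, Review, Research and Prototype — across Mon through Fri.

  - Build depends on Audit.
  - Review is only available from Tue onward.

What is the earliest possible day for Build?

Tue

Precedence pushes Build to at least Tue.
Build at Tue is achievable: Build -> Tue; Review -> Tue; Research -> Mon; Audit -> Mon; Prototype -> Mon.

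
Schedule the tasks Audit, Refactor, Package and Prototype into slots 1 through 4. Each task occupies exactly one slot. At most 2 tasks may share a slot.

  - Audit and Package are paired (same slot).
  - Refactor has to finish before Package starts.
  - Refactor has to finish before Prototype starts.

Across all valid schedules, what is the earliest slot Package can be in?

2

Precedence pushes Package to at least 2.
Package at 2 is achievable: Refactor -> 1, Prototype -> 3, Package -> 2, Audit -> 2.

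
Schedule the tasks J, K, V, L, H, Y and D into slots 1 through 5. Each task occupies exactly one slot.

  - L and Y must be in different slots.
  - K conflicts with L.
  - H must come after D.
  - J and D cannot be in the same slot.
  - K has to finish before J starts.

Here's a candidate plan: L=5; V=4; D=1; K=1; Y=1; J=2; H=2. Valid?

Valid

L and Y must be in different slots — holds.
K has to finish before J starts — holds.
H must come after D — holds.
J and D cannot be in the same slot — holds.
K conflicts with L — holds.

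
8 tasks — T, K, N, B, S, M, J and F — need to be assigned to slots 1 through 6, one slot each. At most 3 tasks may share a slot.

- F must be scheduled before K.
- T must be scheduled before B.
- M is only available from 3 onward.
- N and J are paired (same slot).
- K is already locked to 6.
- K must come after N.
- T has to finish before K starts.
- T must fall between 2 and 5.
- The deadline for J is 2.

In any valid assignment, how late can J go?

2

J's own window allows nothing later than 2.
J at 2 is achievable: K in 6; S in 1; M in 3; F in 1; B in 3; T in 2; N in 2; J in 2.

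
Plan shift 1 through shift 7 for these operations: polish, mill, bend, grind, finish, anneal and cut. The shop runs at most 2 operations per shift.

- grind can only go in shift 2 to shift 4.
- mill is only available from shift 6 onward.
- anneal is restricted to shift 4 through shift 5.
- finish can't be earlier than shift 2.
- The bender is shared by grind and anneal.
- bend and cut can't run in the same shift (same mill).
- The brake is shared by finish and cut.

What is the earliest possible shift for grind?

Grind is available from shift 2; grind's own window allows nothing later than shift 4.
grind at shift 2 is achievable: grind=shift 2; finish=shift 2; mill=shift 6; anneal=shift 4; polish=shift 1; cut=shift 3; bend=shift 1.

shift 2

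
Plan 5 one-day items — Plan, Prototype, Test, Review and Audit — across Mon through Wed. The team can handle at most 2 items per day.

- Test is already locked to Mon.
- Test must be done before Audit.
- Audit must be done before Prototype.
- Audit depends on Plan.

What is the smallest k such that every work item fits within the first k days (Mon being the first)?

3

The precedence chain requires at least 3 distinct days.
With at most 2 per day and 5 work items, at least 3 days are needed.
3 works (last occupied day: Wed): for example Audit=Tue; Test=Mon; Prototype=Wed; Plan=Mon; Review=Tue.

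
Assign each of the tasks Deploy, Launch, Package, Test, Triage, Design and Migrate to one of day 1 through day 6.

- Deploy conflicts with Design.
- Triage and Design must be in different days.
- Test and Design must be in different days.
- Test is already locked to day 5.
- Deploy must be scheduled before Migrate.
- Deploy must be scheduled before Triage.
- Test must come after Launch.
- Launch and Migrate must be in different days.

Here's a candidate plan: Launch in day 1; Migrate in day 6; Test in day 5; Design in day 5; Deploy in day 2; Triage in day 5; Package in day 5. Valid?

Test and Design must be in different days — violated.
Deploy conflicts with Design — holds.
Launch and Migrate must be in different days — holds.
Triage and Design must be in different days — violated.
Test is already locked to day 5 — holds.
Test must come after Launch — holds.
Deploy must be scheduled before Triage — holds.
Deploy must be scheduled before Migrate — holds.

Invalid. Test and Design must be in different days.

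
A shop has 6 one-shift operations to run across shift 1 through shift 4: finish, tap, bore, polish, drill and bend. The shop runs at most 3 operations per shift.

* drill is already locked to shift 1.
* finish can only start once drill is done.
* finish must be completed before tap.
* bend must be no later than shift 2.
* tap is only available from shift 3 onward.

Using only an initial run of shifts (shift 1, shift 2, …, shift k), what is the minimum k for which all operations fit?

3

The precedence chain requires at least 3 distinct shifts.
With at most 3 per shift and 6 operations, at least 2 shifts are needed.
3 works (last occupied shift: shift 3): for example tap in shift 3; bend in shift 1; finish in shift 2; bore in shift 1; polish in shift 2; drill in shift 1.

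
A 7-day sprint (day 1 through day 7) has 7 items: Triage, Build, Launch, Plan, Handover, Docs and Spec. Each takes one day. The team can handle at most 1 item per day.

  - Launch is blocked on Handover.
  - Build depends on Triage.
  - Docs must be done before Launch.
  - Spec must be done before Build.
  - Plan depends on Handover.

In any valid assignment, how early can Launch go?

Precedence pushes Launch to at least day 2.
Launch at day 3 is achievable: Docs in day 2, Plan in day 7, Triage in day 4, Build in day 6, Handover in day 1, Spec in day 5, Launch in day 3.
Nothing earlier works — the capacity limit rule out every day before day 3.

day 3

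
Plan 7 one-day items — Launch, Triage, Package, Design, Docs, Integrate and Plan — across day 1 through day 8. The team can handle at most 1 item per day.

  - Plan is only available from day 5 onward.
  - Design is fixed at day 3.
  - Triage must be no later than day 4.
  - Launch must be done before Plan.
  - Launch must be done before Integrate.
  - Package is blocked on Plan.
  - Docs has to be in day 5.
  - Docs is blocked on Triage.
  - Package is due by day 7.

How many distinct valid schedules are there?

Splitting on Launch: it can be day 1 (4), day 2 (3), day 4 (2). Listing each branch's schedules as (Triage, Package, Design, Docs, Integrate, Plan) by day number:
Launch=day 1: (2,7,3,5,4,6) (2,7,3,5,8,6) (4,7,3,5,2,6) (4,7,3,5,8,6) — 4.
Launch=day 2: (1,7,3,5,4,6) (1,7,3,5,8,6) (4,7,3,5,8,6) — 3.
Launch=day 4: (1,7,3,5,8,6) (2,7,3,5,8,6) — 2.
Summing: 4 + 3 + 2 = 9.

9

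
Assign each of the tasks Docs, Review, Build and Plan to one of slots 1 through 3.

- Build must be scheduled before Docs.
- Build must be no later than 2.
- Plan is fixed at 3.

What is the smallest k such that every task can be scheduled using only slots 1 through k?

The precedence chain requires at least 2 distinct slots.
Plan can't be placed before 3, so the schedule must run through at least slot 3.
3 works (last occupied slot: 3): for example Build in 1, Docs in 2, Plan in 3, Review in 1.

3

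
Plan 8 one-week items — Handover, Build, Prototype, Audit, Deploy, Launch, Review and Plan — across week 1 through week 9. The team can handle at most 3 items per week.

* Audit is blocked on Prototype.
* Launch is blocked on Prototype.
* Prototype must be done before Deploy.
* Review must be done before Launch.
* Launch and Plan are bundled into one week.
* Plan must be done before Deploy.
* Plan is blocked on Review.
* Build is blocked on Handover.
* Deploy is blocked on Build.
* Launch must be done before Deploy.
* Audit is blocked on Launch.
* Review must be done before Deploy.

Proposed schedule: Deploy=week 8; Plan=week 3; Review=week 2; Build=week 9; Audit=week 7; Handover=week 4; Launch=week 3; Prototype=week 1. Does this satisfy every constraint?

Launch and Plan are bundled into one week — holds.
Audit is blocked on Prototype — holds.
Deploy is blocked on Build — violated.
The team can handle at most 3 items per week — holds.
Launch is blocked on Prototype — holds.
Plan is blocked on Review — holds.
Plan must be done before Deploy — holds.
Review must be done before Launch — holds.
Review must be done before Deploy — holds.
Launch must be done before Deploy — holds.
Build is blocked on Handover — holds.
Audit is blocked on Launch — holds.
Prototype must be done before Deploy — holds.

No — it violates: Deploy is blocked on Build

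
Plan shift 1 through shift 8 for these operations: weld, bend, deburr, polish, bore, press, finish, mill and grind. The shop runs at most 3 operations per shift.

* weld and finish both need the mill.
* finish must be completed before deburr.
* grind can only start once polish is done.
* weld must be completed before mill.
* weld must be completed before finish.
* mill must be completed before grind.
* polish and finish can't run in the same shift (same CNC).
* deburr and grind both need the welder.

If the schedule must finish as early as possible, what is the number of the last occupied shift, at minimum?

The precedence chain requires at least 3 distinct shifts.
With at most 3 per shift and 9 operations, at least 3 shifts are needed.
Could 3 shifts be enough, i.e. nothing placed later than shift 3? No: grind must come after polish (at shift 1 or later) → {shift 2, shift 3}; deburr must come after finish (at shift 1 or later) → {shift 2, shift 3}; finish must come before deburr (at shift 3 or earlier) → {shift 1, shift 2}; finish must come after weld (at shift 1 or later) → {shift 2}; weld must come before finish (at shift 2 or earlier) → {shift 1}; mill must come after weld (at shift 1 or later) → {shift 2, shift 3}; grind must come after mill (at shift 2 or later) → {shift 3}; deburr can't share with grind (shift 3) → {shift 2}; deburr must come after finish (at shift 2 or later) → nothing is left.
So 3 shifts is not enough.
4 works (last occupied shift: shift 4): for example bore -> shift 2, polish -> shift 1, bend -> shift 1, mill -> shift 2, press -> shift 3, deburr -> shift 4, weld -> shift 1, grind -> shift 3, finish -> shift 2.

shift 4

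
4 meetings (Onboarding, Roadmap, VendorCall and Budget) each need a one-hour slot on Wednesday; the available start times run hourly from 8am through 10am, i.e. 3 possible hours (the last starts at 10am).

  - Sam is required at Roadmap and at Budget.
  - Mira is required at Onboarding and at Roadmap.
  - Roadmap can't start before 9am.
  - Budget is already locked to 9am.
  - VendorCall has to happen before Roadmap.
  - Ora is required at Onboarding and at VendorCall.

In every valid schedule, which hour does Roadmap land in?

Roadmap's window is 9am–10am.
Budget is fixed at 9am, and Roadmap can't share a hour with Budget.
So Roadmap must be 10am.

10am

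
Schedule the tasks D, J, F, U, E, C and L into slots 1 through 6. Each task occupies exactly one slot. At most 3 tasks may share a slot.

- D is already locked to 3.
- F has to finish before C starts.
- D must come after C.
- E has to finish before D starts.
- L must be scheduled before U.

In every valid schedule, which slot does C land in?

2

Precedence pushes C to at least 2; downstream work caps C at 2.
So C is pinned to 2.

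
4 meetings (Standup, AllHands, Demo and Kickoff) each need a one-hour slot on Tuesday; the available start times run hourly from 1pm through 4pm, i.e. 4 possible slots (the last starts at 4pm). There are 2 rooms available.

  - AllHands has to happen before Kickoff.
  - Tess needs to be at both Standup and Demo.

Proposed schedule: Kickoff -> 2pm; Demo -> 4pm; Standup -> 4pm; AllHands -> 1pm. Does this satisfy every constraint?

AllHands has to happen before Kickoff — holds.
There are 2 rooms available — holds.
Tess needs to be at both Standup and Demo — violated.

No — it violates: Tess needs to be at both Standup and Demo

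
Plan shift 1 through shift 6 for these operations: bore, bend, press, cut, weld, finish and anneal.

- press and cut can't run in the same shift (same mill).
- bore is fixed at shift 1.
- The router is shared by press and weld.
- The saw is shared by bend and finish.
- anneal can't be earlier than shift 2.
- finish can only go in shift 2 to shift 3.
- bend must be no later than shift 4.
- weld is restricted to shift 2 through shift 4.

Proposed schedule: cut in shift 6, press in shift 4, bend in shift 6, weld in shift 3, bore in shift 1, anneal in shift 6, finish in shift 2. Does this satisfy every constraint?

No. bend must be no later than shift 4 is not satisfied.

anneal can't be earlier than shift 2 — holds.
bend must be no later than shift 4 — violated.
finish can only go in shift 2 to shift 3 — holds.
The router is shared by press and weld — holds.
bore is fixed at shift 1 — holds.
The saw is shared by bend and finish — holds.
press and cut can't run in the same shift (same mill) — holds.
weld is restricted to shift 2 through shift 4 — holds.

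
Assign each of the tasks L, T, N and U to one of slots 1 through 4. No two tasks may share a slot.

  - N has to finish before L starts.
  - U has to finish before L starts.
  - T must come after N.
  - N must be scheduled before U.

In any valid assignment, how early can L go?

Precedence pushes L to at least 3.
L at 3 is achievable: N -> 1; T -> 4; L -> 3; U -> 2.

3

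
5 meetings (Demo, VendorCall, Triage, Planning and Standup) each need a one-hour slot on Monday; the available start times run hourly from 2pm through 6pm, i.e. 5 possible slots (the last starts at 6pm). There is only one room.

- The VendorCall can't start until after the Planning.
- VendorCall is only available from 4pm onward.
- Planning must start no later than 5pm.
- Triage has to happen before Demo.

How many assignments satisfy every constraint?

Splitting on Demo: it can be 3pm (3), 4pm (6), 5pm (8), 6pm (10). Listing each branch's schedules as (VendorCall, Triage, Planning, Standup):
Demo=3pm: (5pm,2pm,4pm,6pm) (6pm,2pm,4pm,5pm) (6pm,2pm,5pm,4pm) — 3.
Demo=4pm: (5pm,2pm,3pm,6pm) (5pm,3pm,2pm,6pm) (6pm,2pm,3pm,5pm) (6pm,2pm,5pm,3pm) (6pm,3pm,2pm,5pm) (6pm,3pm,5pm,2pm) — 6.
Demo=5pm: (4pm,2pm,3pm,6pm) (4pm,3pm,2pm,6pm) (6pm,2pm,3pm,4pm) (6pm,2pm,4pm,3pm) (6pm,3pm,2pm,4pm) (6pm,3pm,4pm,2pm) (6pm,4pm,2pm,3pm) (6pm,4pm,3pm,2pm) — 8.
Demo=6pm: (4pm,2pm,3pm,5pm) (4pm,3pm,2pm,5pm) (4pm,5pm,2pm,3pm) (4pm,5pm,3pm,2pm) (5pm,2pm,3pm,4pm) (5pm,2pm,4pm,3pm) (5pm,3pm,2pm,4pm) (5pm,3pm,4pm,2pm) (5pm,4pm,2pm,3pm) (5pm,4pm,3pm,2pm) — 10.
Summing: 3 + 6 + 8 + 10 = 27.

27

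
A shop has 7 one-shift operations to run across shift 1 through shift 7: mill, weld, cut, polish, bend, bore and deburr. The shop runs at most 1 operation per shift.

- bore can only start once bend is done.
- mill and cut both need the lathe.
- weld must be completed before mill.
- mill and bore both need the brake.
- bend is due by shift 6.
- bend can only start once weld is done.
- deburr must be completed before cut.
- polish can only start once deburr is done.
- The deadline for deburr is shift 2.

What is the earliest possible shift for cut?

shift 2

Precedence pushes cut to at least shift 2.
cut at shift 2 is achievable: deburr in shift 1; bore in shift 7; mill in shift 5; weld in shift 3; polish in shift 6; cut in shift 2; bend in shift 4.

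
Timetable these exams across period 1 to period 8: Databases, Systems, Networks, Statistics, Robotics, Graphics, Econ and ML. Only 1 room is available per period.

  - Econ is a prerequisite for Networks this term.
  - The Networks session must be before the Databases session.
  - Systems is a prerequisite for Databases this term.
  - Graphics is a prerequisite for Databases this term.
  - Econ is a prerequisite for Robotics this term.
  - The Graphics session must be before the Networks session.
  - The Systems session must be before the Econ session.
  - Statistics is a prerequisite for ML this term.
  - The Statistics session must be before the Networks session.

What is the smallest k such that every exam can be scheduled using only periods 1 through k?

8

The precedence chain requires at least 4 distinct periods.
With at most 1 per period and 8 exams, at least 8 periods are needed.
8 works (last occupied period: period 8): for example Statistics=period 3; Robotics=period 7; Systems=period 1; Databases=period 6; ML=period 8; Networks=period 5; Graphics=period 4; Econ=period 2.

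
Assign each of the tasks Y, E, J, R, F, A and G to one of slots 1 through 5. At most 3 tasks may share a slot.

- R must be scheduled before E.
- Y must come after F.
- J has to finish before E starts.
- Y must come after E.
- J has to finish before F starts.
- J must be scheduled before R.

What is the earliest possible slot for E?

Precedence pushes E to at least 3; downstream work caps E at 4.
E at 3 is achievable: E in 3; A in 1; J in 1; G in 1; F in 2; R in 2; Y in 4.

3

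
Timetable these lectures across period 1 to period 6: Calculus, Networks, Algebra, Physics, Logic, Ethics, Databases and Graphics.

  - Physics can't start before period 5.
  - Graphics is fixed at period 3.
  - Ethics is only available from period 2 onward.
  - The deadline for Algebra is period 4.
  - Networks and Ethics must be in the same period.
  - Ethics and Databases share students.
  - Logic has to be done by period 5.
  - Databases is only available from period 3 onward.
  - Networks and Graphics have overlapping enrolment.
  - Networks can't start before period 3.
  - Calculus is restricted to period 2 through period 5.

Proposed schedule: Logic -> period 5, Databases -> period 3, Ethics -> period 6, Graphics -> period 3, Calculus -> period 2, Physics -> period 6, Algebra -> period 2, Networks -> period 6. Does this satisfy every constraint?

Valid

Ethics and Databases share students — holds.
Graphics is fixed at period 3 — holds.
Calculus is restricted to period 2 through period 5 — holds.
Networks and Ethics must be in the same period — holds.
Networks and Graphics have overlapping enrolment — holds.
Ethics is only available from period 2 onward — holds.
Logic has to be done by period 5 — holds.
Physics can't start before period 5 — holds.
Databases is only available from period 3 onward — holds.
Networks can't start before period 3 — holds.
The deadline for Algebra is period 4 — holds.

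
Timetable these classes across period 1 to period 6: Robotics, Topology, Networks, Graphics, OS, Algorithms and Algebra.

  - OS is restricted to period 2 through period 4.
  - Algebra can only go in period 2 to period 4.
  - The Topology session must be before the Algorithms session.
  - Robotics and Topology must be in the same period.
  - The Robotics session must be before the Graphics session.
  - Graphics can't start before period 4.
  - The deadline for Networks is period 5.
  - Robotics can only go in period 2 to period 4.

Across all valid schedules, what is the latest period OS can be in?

period 4

OS is available from period 2; OS's own window allows nothing later than period 4.
OS at period 4 is achievable: Topology=period 2, OS=period 4, Algorithms=period 3, Graphics=period 4, Algebra=period 2, Networks=period 1, Robotics=period 2.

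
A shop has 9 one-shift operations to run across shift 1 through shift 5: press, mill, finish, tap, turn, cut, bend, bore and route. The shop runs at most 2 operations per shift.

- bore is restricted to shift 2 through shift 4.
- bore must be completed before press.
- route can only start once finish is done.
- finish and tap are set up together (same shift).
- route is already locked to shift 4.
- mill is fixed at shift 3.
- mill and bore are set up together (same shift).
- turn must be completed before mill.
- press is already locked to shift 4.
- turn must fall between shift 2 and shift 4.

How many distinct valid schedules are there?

Enumerating: mill -> shift 3; route -> shift 4; bend -> shift 5; cut -> shift 2; finish -> shift 1; press -> shift 4; tap -> shift 1; bore -> shift 3; turn -> shift 2 | bore -> shift 3; route -> shift 4; press -> shift 4; bend -> shift 2; tap -> shift 1; turn -> shift 2; cut -> shift 5; finish -> shift 1; mill -> shift 3 | cut in shift 5; route in shift 4; finish in shift 1; turn in shift 2; bore in shift 3; mill in shift 3; bend in shift 5; tap in shift 1; press in shift 4.

3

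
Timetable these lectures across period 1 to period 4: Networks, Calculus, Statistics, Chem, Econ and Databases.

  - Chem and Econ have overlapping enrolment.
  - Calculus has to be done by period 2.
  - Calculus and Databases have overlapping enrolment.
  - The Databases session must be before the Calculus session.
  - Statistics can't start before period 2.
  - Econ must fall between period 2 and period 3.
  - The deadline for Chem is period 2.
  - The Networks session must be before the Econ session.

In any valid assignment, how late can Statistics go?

period 4

Statistics is available from period 2.
Statistics at period 4 is achievable: Calculus=period 2; Databases=period 1; Statistics=period 4; Chem=period 1; Networks=period 1; Econ=period 2.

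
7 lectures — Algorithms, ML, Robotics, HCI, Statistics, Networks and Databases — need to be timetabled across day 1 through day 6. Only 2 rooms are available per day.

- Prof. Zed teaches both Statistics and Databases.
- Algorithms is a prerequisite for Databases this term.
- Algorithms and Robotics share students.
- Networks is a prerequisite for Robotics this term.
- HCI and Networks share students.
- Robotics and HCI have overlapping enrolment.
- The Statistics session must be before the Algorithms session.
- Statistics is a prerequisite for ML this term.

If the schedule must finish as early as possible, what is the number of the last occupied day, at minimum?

4

The precedence chain requires at least 3 distinct days.
With at most 2 per day and 7 lectures, at least 4 days are needed.
4 works (last occupied day: day 4): for example Databases=day 3, Statistics=day 1, HCI=day 4, Algorithms=day 2, ML=day 2, Networks=day 1, Robotics=day 3.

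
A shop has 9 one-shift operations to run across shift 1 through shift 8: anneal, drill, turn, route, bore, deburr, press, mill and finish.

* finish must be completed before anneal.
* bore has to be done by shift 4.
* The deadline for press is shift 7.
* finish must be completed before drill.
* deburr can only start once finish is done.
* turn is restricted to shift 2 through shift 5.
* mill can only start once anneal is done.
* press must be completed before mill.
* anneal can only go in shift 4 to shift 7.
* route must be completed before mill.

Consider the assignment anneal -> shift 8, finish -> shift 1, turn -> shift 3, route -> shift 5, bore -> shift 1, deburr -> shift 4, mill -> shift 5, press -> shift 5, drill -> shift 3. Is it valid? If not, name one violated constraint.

No — it violates: mill can only start once anneal is done

finish must be completed before drill — holds.
press must be completed before mill — violated.
finish must be completed before anneal — holds.
anneal can only go in shift 4 to shift 7 — violated.
mill can only start once anneal is done — violated.
deburr can only start once finish is done — holds.
route must be completed before mill — violated.
turn is restricted to shift 2 through shift 5 — holds.
bore has to be done by shift 4 — holds.
The deadline for press is shift 7 — holds.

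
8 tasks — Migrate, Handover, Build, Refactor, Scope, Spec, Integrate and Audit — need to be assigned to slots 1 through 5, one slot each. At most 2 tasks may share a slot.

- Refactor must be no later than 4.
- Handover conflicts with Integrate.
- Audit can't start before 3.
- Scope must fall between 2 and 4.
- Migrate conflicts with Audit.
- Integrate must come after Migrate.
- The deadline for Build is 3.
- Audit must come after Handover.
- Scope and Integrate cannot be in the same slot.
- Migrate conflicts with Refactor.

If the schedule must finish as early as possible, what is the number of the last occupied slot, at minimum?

The precedence chain requires at least 2 distinct slots.
With at most 2 per slot and 8 tasks, at least 4 slots are needed.
Audit can't be placed before 3, so the schedule must run through at least slot 3.
4 works (last occupied slot: 4): for example Build -> 1; Refactor -> 4; Handover -> 2; Audit -> 3; Scope -> 2; Migrate -> 1; Integrate -> 3; Spec -> 4.

slot 4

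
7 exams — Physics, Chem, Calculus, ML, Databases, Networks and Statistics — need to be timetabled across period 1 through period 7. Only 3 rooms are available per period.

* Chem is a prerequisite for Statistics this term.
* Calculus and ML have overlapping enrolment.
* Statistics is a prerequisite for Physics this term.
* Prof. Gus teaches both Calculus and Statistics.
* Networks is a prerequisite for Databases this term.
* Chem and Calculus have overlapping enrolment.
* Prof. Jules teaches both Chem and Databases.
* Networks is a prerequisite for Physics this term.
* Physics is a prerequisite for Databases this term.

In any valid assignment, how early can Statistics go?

Precedence pushes Statistics to at least period 2; downstream work caps Statistics at period 5.
Statistics at period 2 is achievable: Statistics in period 2, Networks in period 1, Calculus in period 3, ML in period 1, Physics in period 3, Chem in period 1, Databases in period 4.

period 2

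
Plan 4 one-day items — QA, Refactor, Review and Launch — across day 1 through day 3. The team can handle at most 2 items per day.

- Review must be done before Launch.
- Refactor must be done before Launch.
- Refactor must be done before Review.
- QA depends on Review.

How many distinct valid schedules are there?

1

Enumerating: Review=day 2; QA=day 3; Refactor=day 1; Launch=day 3.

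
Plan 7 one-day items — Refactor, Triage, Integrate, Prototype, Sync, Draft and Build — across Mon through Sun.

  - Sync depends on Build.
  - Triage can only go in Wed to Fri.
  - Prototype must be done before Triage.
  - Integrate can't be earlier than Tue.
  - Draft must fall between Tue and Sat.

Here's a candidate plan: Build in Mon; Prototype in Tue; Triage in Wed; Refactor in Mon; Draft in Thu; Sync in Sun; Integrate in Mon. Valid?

No — it violates: Integrate can't be earlier than Tue

Triage can only go in Wed to Fri — holds.
Draft must fall between Tue and Sat — holds.
Sync depends on Build — holds.
Prototype must be done before Triage — holds.
Integrate can't be earlier than Tue — violated.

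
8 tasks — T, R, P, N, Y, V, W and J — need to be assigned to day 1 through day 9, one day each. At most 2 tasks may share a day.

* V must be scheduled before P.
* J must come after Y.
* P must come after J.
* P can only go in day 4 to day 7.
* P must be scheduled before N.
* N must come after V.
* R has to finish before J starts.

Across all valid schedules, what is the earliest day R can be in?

day 1

Downstream work caps R at day 5.
R at day 1 is achievable: T -> day 3; J -> day 2; V -> day 2; R -> day 1; Y -> day 1; W -> day 3; N -> day 5; P -> day 4.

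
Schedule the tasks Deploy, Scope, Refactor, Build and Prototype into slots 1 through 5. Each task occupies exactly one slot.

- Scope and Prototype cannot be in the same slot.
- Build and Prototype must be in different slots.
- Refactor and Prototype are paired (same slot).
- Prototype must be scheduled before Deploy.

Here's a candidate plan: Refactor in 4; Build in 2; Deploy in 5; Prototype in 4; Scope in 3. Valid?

Scope and Prototype cannot be in the same slot — holds.
Prototype must be scheduled before Deploy — holds.
Refactor and Prototype are paired (same slot) — holds.
Build and Prototype must be in different slots — holds.

Valid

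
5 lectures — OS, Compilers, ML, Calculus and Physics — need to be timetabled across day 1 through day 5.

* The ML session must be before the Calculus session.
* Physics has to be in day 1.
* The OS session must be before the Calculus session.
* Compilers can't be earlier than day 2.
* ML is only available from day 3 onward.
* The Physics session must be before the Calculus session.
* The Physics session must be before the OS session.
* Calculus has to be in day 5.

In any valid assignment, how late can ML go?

day 4

ML is available from day 3; downstream work caps ML at day 4.
ML at day 4 is achievable: Calculus -> day 5, ML -> day 4, OS -> day 2, Physics -> day 1, Compilers -> day 2.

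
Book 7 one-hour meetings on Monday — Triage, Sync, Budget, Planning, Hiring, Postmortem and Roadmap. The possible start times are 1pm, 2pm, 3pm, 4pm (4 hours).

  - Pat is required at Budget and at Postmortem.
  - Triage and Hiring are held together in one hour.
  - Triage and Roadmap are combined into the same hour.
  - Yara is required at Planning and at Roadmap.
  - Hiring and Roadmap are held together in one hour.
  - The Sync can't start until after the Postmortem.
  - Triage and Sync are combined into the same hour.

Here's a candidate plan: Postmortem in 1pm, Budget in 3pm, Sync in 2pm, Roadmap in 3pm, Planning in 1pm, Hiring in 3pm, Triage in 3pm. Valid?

Yara is required at Planning and at Roadmap — holds.
Hiring and Roadmap are held together in one hour — holds.
The Sync can't start until after the Postmortem — holds.
Triage and Sync are combined into the same hour — violated.
Triage and Hiring are held together in one hour — holds.
Triage and Roadmap are combined into the same hour — holds.
Pat is required at Budget and at Postmortem — holds.

No. Triage and Sync are combined into the same hour is not satisfied.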